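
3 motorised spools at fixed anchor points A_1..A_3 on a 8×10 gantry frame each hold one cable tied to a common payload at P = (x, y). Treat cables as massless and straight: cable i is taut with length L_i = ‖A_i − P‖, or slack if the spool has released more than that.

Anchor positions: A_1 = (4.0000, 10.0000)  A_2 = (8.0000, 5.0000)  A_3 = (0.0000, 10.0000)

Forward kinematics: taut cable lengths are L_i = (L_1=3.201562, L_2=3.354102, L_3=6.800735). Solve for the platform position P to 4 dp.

(6.5000, 8.0000)

expand ‖A_i−P‖²=L_i² and subtract eq 1 (q_i ≔ ‖A_i‖²−L_i²)
q_1 = 16.0000+100.0000−10.2500 = 105.7500
eq1−eq2 → [-8.0000  10.0000]·P = 28.0000
eq1−eq3 → [8.0000  0.0000]·P = 52.0000
2×2 solve → P = (6.5000, 8.0000)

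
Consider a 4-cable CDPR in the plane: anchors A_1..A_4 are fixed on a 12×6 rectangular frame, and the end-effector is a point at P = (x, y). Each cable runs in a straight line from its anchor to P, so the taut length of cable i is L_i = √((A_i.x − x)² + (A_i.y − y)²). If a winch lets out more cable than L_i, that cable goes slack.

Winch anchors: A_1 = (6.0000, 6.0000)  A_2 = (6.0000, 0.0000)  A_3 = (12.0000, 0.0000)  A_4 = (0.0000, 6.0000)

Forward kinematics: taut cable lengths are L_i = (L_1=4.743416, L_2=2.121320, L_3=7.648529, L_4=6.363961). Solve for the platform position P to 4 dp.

each cable: (A_i−P)·(A_i−P) = L_i²; let c_i = ‖A_i‖²−L_i²
c_1 = 36.0000+36.0000−22.5000 = 49.5000
row 1: 0.0000x + 12.0000y = 18.0000  (c_2=31.5000)
row 2: -12.0000x + 12.0000y = -36.0000  (c_3=85.5000)
row 3: 12.0000x + 0.0000y = 54.0000  (c_4=-4.5000)
Cramer on rows 1–2 → x = 4.5000, y = 1.5000
check cable 4: ‖A_4−P‖² = 40.5000 ≈ L_4² = 40.5000 ✓

(4.5000, 1.5000)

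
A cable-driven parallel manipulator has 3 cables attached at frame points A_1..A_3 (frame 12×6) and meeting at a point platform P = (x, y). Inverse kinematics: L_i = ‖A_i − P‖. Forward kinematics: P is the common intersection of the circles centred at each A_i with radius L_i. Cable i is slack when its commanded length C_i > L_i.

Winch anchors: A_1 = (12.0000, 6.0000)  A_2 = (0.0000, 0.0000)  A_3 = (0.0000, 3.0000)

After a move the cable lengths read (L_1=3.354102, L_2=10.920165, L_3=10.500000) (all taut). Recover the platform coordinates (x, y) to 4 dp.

expand ‖A_i−P‖²=L_i² and subtract eq 1 (c_i ≔ ‖A_i‖²−L_i²)
c_1 = 144.0000+36.0000−11.2500 = 168.7500
eq1−eq2 → [24.0000  12.0000]·P = 288.0000
eq1−eq3 → [24.0000  6.0000]·P = 270.0000
2×2 solve → P = (10.5000, 3.0000)

(10.5000, 3.0000)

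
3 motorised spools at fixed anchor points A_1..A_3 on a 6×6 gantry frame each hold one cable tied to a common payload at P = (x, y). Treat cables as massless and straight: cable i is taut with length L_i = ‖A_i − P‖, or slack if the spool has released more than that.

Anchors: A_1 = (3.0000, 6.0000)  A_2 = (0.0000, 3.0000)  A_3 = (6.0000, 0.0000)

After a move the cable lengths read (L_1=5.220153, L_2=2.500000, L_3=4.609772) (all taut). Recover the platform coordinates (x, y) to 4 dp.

circle eqns → linear via eq_j − eq_1; set c_j = A_j·A_j − L_j²
c_1 = 9.0000+36.0000−27.2500 = 17.7500
6.0000·x + 6.0000·y = c_1−c_2 = 15.0000
-6.0000·x + 12.0000·y = c_1−c_3 = 3.0000
solve first two rows → x=1.5000, y=1.0000

(1.5000, 1.0000)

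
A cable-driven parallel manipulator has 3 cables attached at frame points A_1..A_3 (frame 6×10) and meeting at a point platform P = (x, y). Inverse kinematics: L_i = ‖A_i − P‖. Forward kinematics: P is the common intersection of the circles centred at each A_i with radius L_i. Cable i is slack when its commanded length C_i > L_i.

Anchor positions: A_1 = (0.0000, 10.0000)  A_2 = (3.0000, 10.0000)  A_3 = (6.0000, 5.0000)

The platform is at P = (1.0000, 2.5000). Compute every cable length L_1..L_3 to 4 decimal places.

(7.5664, 7.7621, 5.5902)

cable 1: Δx=-1.0000, Δy=7.5000; L_1 = √(Δx²+Δy²) = 7.5664
cable 2: Δx=2.0000, Δy=7.5000; L_2 = √(Δx²+Δy²) = 7.7621
cable 3: Δx=5.0000, Δy=2.5000; L_3 = √(Δx²+Δy²) = 5.5902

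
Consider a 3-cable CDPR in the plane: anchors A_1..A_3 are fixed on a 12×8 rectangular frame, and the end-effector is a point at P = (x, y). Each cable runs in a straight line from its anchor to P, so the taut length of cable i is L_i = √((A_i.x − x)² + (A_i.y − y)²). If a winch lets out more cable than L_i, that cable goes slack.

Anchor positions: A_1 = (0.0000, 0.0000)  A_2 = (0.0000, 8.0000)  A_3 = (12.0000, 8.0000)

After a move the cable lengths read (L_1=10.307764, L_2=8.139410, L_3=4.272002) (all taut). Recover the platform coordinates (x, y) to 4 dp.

(8.0000, 6.5000)

expand ‖A_i−P‖²=L_i² and subtract eq 1 (k_i ≔ ‖A_i‖²−L_i²)
k_1 = 0.0000+0.0000−106.2500 = -106.2500
eq1−eq2 → [0.0000  -16.0000]·P = -104.0000
eq1−eq3 → [-24.0000  -16.0000]·P = -296.0000
2×2 solve → P = (8.0000, 6.5000)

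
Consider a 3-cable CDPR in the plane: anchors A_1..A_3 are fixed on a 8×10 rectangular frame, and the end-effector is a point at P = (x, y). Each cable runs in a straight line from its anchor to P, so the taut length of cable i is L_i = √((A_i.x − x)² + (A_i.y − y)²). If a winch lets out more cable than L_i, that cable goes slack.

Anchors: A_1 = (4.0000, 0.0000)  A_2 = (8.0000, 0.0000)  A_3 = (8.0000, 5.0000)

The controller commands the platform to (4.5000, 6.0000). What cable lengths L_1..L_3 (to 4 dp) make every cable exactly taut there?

L_1 = √((4.0000−4.5000)² + (0.0000−6.0000)²) = 6.0208
L_2 = √((8.0000−4.5000)² + (0.0000−6.0000)²) = 6.9462
L_3 = √((8.0000−4.5000)² + (5.0000−6.0000)²) = 3.6401

(6.0208, 6.9462, 3.6401)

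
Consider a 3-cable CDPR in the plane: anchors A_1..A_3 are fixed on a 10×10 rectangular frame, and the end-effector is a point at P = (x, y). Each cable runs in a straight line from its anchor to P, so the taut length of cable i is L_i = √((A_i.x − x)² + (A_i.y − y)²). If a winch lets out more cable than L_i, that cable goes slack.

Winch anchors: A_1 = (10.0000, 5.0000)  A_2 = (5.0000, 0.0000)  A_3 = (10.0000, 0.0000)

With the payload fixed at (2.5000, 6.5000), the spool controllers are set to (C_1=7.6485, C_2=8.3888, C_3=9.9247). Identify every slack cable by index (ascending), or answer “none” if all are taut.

2

cable 1: L_1 = ‖A_1−P‖ = 7.6485;  C_1 = 7.6485 → taut
cable 2: L_2 = ‖A_2−P‖ = 6.9642;  C_2 = 8.3888 → slack
cable 3: L_3 = ‖A_3−P‖ = 9.9247;  C_3 = 9.9247 → taut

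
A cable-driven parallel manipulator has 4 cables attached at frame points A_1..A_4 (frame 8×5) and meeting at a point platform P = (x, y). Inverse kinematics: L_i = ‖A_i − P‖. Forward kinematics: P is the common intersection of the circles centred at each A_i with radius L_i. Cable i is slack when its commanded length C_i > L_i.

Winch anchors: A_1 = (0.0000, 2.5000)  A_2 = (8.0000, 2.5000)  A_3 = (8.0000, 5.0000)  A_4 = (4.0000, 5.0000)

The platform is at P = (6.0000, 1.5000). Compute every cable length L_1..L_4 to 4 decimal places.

L_1 = √((0.0000−6.0000)² + (2.5000−1.5000)²) = 6.0828
L_2 = √((8.0000−6.0000)² + (2.5000−1.5000)²) = 2.2361
L_3 = √((8.0000−6.0000)² + (5.0000−1.5000)²) = 4.0311
L_4 = √((4.0000−6.0000)² + (5.0000−1.5000)²) = 4.0311

(6.0828, 2.2361, 4.0311, 4.0311)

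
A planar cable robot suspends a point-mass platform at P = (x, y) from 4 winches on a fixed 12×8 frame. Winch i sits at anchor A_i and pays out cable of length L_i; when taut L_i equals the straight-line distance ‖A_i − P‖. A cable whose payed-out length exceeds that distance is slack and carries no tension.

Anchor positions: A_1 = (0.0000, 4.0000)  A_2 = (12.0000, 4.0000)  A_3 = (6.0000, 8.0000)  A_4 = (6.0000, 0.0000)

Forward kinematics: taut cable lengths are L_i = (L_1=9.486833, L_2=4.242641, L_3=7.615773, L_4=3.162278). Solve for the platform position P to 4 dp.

expand ‖A_i−P‖²=L_i² and subtract eq 1 (q_i ≔ ‖A_i‖²−L_i²)
q_1 = 0.0000+16.0000−90.0000 = -74.0000
eq1−eq2 → [-24.0000  0.0000]·P = -216.0000
eq1−eq3 → [-12.0000  -8.0000]·P = -116.0000
eq1−eq4 → [-12.0000  8.0000]·P = -100.0000
2×2 solve → P = (9.0000, 1.0000)
check cable 4: ‖A_4−P‖² = 10.0000 ≈ L_4² = 10.0000 ✓

(9.0000, 1.0000)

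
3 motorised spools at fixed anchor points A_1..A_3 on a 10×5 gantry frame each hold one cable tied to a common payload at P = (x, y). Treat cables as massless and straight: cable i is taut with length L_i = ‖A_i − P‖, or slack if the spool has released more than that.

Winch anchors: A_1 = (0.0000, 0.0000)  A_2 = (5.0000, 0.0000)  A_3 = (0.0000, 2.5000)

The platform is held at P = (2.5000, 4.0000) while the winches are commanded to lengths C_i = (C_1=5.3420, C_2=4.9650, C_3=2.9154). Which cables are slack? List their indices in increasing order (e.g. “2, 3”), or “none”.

cable 1: √((-2.5000)²+(-4.0000)²)=4.7170, C_1=5.3420: slack
cable 2: √((2.5000)²+(-4.0000)²)=4.7170, C_2=4.9650: slack
cable 3: √((-2.5000)²+(-1.5000)²)=2.9155, C_3=2.9154: taut

1, 2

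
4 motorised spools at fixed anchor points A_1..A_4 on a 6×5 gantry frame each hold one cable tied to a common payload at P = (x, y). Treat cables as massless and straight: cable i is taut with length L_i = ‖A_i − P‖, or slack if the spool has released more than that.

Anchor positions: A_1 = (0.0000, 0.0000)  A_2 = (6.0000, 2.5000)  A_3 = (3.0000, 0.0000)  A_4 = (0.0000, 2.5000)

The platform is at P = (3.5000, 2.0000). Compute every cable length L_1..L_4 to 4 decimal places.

(4.0311, 2.5495, 2.0616, 3.5355)

L_1: Δ = A_1−P = (-3.5000, -2.0000) → ‖Δ‖ = √16.2500 = 4.0311
L_2: Δ = A_2−P = (2.5000, 0.5000) → ‖Δ‖ = √6.5000 = 2.5495
L_3: Δ = A_3−P = (-0.5000, -2.0000) → ‖Δ‖ = √4.2500 = 2.0616
L_4: Δ = A_4−P = (-3.5000, 0.5000) → ‖Δ‖ = √12.5000 = 3.5355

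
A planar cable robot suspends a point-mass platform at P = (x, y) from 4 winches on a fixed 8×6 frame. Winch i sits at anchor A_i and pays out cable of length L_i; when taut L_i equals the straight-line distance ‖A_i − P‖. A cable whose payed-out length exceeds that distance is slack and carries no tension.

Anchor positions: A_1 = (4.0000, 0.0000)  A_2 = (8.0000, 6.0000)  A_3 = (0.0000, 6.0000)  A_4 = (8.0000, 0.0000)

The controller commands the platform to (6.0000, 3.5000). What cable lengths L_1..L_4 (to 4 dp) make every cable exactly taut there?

(4.0311, 3.2016, 6.5000, 4.0311)

L_1 = √((4.0000−6.0000)² + (0.0000−3.5000)²) = 4.0311
L_2 = √((8.0000−6.0000)² + (6.0000−3.5000)²) = 3.2016
L_3 = √((0.0000−6.0000)² + (6.0000−3.5000)²) = 6.5000
L_4 = √((8.0000−6.0000)² + (0.0000−3.5000)²) = 4.0311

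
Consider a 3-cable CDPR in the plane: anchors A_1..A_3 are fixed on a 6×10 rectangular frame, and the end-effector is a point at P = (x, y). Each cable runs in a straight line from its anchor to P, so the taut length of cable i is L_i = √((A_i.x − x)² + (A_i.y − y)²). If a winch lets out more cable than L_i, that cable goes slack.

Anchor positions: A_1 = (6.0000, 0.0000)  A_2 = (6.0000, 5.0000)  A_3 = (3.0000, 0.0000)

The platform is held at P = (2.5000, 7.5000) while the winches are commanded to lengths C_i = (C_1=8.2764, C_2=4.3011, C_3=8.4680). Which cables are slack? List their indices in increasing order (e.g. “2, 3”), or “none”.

cable 1: L_1 = ‖A_1−P‖ = 8.2765;  C_1 = 8.2764 → taut
cable 2: L_2 = ‖A_2−P‖ = 4.3012;  C_2 = 4.3011 → taut
cable 3: L_3 = ‖A_3−P‖ = 7.5166;  C_3 = 8.4680 → slack

3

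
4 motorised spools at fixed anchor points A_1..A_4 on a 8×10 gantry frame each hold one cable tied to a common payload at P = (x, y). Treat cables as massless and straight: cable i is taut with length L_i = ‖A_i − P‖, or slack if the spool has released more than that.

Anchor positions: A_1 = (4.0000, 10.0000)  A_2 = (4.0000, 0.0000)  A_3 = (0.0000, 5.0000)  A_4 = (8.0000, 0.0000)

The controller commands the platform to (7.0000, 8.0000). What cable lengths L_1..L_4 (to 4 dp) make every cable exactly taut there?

L_1: Δ = A_1−P = (-3.0000, 2.0000) → ‖Δ‖ = √13.0000 = 3.6056
L_2: Δ = A_2−P = (-3.0000, -8.0000) → ‖Δ‖ = √73.0000 = 8.5440
L_3: Δ = A_3−P = (-7.0000, -3.0000) → ‖Δ‖ = √58.0000 = 7.6158
L_4: Δ = A_4−P = (1.0000, -8.0000) → ‖Δ‖ = √65.0000 = 8.0623

(3.6056, 8.5440, 7.6158, 8.0623)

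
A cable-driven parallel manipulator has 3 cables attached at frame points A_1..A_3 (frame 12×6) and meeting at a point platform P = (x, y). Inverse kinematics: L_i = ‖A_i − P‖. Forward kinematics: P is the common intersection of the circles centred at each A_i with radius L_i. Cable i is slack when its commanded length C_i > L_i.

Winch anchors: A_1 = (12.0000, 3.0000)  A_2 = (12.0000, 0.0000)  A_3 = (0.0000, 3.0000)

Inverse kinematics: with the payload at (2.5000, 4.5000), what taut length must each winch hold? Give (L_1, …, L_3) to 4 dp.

cable 1: Δx=9.5000, Δy=-1.5000; L_1 = √(Δx²+Δy²) = 9.6177
cable 2: Δx=9.5000, Δy=-4.5000; L_2 = √(Δx²+Δy²) = 10.5119
cable 3: Δx=-2.5000, Δy=-1.5000; L_3 = √(Δx²+Δy²) = 2.9155

(9.6177, 10.5119, 2.9155)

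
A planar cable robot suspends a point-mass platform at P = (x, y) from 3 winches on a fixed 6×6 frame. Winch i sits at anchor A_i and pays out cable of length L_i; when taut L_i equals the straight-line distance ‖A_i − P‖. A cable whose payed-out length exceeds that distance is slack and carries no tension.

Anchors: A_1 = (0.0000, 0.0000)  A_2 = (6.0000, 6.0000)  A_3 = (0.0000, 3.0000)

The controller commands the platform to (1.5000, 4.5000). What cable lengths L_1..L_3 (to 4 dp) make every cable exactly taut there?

(4.7434, 4.7434, 2.1213)

L_1 = √((0.0000−1.5000)² + (0.0000−4.5000)²) = 4.7434
L_2 = √((6.0000−1.5000)² + (6.0000−4.5000)²) = 4.7434
L_3 = √((0.0000−1.5000)² + (3.0000−4.5000)²) = 2.1213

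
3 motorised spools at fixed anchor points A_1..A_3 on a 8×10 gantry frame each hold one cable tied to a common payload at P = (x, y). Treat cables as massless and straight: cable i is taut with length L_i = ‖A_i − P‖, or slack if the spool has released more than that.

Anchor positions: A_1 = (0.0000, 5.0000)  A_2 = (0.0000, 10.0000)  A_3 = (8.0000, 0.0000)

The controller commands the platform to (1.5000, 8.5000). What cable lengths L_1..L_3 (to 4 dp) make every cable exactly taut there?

(3.8079, 2.1213, 10.7005)

L_1: Δ = A_1−P = (-1.5000, -3.5000) → ‖Δ‖ = √14.5000 = 3.8079
L_2: Δ = A_2−P = (-1.5000, 1.5000) → ‖Δ‖ = √4.5000 = 2.1213
L_3: Δ = A_3−P = (6.5000, -8.5000) → ‖Δ‖ = √114.5000 = 10.7005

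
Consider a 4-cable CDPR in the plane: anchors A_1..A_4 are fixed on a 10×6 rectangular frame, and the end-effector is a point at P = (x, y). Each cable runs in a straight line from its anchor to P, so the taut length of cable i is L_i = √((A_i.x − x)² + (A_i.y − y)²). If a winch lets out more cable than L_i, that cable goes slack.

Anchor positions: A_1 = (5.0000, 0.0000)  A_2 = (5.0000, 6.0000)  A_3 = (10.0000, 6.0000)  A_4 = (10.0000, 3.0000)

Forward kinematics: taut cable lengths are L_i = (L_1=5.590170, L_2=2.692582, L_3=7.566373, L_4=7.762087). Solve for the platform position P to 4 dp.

(2.5000, 5.0000)

expand ‖A_i−P‖²=L_i² and subtract eq 1 (c_i ≔ ‖A_i‖²−L_i²)
c_1 = 25.0000+0.0000−31.2500 = -6.2500
eq1−eq2 → [0.0000  -12.0000]·P = -60.0000
eq1−eq3 → [-10.0000  -12.0000]·P = -85.0000
eq1−eq4 → [-10.0000  -6.0000]·P = -55.0000
2×2 solve → P = (2.5000, 5.0000)
check cable 4: ‖A_4−P‖² = 60.2500 ≈ L_4² = 60.2500 ✓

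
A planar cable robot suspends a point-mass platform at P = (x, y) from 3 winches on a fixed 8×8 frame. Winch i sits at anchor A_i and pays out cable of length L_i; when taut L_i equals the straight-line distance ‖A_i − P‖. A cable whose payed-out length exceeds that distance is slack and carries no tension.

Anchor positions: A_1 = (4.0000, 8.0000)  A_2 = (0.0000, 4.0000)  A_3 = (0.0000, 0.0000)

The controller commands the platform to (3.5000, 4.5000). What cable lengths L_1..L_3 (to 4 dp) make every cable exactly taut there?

(3.5355, 3.5355, 5.7009)

L_1 = √((4.0000−3.5000)² + (8.0000−4.5000)²) = 3.5355
L_2 = √((0.0000−3.5000)² + (4.0000−4.5000)²) = 3.5355
L_3 = √((0.0000−3.5000)² + (0.0000−4.5000)²) = 5.7009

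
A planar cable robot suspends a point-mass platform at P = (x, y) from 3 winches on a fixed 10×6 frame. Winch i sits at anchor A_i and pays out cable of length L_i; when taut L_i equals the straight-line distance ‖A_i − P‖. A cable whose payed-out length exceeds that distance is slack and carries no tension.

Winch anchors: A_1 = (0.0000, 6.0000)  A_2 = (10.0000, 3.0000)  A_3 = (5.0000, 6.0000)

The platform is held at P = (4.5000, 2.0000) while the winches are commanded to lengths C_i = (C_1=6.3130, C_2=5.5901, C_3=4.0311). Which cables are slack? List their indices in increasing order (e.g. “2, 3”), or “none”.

1

cable 1: L_1 = ‖A_1−P‖ = 6.0208;  C_1 = 6.3130 → slack
cable 2: L_2 = ‖A_2−P‖ = 5.5902;  C_2 = 5.5901 → taut
cable 3: L_3 = ‖A_3−P‖ = 4.0311;  C_3 = 4.0311 → taut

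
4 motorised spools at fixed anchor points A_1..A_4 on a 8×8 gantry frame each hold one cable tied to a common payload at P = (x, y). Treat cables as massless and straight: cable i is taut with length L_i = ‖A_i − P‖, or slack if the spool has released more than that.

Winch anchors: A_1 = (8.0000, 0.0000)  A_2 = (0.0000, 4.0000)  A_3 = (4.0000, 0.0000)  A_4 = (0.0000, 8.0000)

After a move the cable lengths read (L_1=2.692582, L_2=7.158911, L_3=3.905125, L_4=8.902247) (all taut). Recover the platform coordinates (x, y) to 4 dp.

(7.0000, 2.5000)

each cable: (A_i−P)·(A_i−P) = L_i²; let k_i = ‖A_i‖²−L_i²
k_1 = 64.0000+0.0000−7.2500 = 56.7500
row 1: 16.0000x − 8.0000y = 92.0000  (k_2=-35.2500)
row 2: 8.0000x + 0.0000y = 56.0000  (k_3=0.7500)
row 3: 16.0000x − 16.0000y = 72.0000  (k_4=-15.2500)
Cramer on rows 1–2 → x = 7.0000, y = 2.5000
check cable 4: ‖A_4−P‖² = 79.2500 ≈ L_4² = 79.2500 ✓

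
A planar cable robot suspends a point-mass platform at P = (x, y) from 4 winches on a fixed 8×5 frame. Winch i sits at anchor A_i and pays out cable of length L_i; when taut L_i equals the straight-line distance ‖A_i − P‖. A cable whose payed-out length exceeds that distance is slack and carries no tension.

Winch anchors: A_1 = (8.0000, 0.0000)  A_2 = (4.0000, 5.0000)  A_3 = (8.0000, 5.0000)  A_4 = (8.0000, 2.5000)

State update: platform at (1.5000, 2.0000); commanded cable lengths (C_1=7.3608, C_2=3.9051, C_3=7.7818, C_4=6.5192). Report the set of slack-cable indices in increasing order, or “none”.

cable 1: √((6.5000)²+(-2.0000)²)=6.8007, C_1=7.3608: slack
cable 2: √((2.5000)²+(3.0000)²)=3.9051, C_2=3.9051: taut
cable 3: √((6.5000)²+(3.0000)²)=7.1589, C_3=7.7818: slack
cable 4: √((6.5000)²+(0.5000)²)=6.5192, C_4=6.5192: taut

1, 3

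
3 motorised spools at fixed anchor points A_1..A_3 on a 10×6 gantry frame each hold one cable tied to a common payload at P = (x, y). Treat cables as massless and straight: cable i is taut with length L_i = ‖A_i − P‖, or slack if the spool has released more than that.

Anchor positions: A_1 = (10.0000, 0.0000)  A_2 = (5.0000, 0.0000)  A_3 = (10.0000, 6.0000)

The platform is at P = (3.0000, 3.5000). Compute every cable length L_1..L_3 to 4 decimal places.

(7.8262, 4.0311, 7.4330)

L_1 = √((10.0000−3.0000)² + (0.0000−3.5000)²) = 7.8262
L_2 = √((5.0000−3.0000)² + (0.0000−3.5000)²) = 4.0311
L_3 = √((10.0000−3.0000)² + (6.0000−3.5000)²) = 7.4330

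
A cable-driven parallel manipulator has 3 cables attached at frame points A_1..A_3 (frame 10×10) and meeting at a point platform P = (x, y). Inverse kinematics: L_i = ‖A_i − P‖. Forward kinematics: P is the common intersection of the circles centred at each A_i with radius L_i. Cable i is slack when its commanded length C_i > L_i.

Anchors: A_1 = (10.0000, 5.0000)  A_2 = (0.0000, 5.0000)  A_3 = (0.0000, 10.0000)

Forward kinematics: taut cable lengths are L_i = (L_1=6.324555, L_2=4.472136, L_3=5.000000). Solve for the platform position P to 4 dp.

circle eqns → linear via eq_j − eq_1; set k_j = A_j·A_j − L_j²
k_1 = 100.0000+25.0000−40.0000 = 85.0000
20.0000·x + 0.0000·y = k_1−k_2 = 80.0000
20.0000·x − 10.0000·y = k_1−k_3 = 10.0000
solve first two rows → x=4.0000, y=7.0000

(4.0000, 7.0000)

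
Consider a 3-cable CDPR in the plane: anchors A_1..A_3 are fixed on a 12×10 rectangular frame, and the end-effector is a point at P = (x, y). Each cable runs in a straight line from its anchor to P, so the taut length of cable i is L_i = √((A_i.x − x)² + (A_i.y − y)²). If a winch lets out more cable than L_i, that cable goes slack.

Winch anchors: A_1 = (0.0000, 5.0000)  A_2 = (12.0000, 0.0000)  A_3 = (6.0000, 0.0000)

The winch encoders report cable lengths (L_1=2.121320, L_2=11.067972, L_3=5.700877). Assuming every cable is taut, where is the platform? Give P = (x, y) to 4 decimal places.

(1.5000, 3.5000)

each cable: (A_i−P)·(A_i−P) = L_i²; let q_i = ‖A_i‖²−L_i²
q_1 = 0.0000+25.0000−4.5000 = 20.5000
row 1: -24.0000x + 10.0000y = -1.0000  (q_2=21.5000)
row 2: -12.0000x + 10.0000y = 17.0000  (q_3=3.5000)
Cramer on rows 1–2 → x = 1.5000, y = 3.5000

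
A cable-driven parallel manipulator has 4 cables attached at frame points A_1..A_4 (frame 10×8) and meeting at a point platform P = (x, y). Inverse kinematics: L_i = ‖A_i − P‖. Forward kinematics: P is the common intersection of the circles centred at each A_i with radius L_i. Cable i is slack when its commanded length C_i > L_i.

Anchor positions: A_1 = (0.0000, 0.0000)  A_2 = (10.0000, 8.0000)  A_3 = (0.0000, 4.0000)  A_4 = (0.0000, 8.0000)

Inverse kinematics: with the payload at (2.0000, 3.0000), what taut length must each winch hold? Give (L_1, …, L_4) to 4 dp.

L_1 = √((0.0000−2.0000)² + (0.0000−3.0000)²) = 3.6056
L_2 = √((10.0000−2.0000)² + (8.0000−3.0000)²) = 9.4340
L_3 = √((0.0000−2.0000)² + (4.0000−3.0000)²) = 2.2361
L_4 = √((0.0000−2.0000)² + (8.0000−3.0000)²) = 5.3852

(3.6056, 9.4340, 2.2361, 5.3852)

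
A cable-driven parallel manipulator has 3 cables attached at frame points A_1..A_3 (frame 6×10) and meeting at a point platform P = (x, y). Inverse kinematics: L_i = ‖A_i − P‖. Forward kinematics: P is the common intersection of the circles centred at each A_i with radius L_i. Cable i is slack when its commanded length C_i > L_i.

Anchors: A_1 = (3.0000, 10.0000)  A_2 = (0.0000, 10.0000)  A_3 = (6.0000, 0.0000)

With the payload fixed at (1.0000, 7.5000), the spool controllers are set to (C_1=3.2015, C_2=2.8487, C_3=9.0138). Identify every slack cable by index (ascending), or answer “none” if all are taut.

2

cable 1: L_1 = ‖A_1−P‖ = 3.2016;  C_1 = 3.2015 → taut
cable 2: L_2 = ‖A_2−P‖ = 2.6926;  C_2 = 2.8487 → slack
cable 3: L_3 = ‖A_3−P‖ = 9.0139;  C_3 = 9.0138 → taut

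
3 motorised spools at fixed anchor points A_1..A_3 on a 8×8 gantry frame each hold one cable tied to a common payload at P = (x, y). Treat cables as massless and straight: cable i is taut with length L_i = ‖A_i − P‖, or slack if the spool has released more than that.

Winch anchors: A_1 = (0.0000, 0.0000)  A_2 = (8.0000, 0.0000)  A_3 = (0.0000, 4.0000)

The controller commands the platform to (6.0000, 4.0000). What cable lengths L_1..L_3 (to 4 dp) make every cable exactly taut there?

L_1: Δ = A_1−P = (-6.0000, -4.0000) → ‖Δ‖ = √52.0000 = 7.2111
L_2: Δ = A_2−P = (2.0000, -4.0000) → ‖Δ‖ = √20.0000 = 4.4721
L_3: Δ = A_3−P = (-6.0000, 0.0000) → ‖Δ‖ = √36.0000 = 6.0000

(7.2111, 4.4721, 6.0000)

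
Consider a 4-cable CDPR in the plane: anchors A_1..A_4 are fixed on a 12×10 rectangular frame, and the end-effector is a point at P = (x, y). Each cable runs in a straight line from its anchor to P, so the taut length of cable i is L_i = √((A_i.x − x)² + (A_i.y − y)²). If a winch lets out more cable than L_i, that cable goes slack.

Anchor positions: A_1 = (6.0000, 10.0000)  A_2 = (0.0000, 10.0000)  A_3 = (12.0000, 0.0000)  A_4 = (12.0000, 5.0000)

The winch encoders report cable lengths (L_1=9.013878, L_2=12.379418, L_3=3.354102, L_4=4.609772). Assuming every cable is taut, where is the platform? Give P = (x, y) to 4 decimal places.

expand ‖A_i−P‖²=L_i² and subtract eq 1 (q_i ≔ ‖A_i‖²−L_i²)
q_1 = 36.0000+100.0000−81.2500 = 54.7500
eq1−eq2 → [12.0000  0.0000]·P = 108.0000
eq1−eq3 → [-12.0000  20.0000]·P = -78.0000
eq1−eq4 → [-12.0000  10.0000]·P = -93.0000
2×2 solve → P = (9.0000, 1.5000)
check cable 4: ‖A_4−P‖² = 21.2500 ≈ L_4² = 21.2500 ✓

(9.0000, 1.5000)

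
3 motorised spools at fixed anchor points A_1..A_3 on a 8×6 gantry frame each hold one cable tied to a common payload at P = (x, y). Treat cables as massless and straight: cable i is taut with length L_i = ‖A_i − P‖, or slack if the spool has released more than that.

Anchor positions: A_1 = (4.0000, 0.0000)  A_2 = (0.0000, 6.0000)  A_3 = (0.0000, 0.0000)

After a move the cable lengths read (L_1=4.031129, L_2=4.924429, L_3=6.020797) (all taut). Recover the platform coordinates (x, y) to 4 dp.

(4.5000, 4.0000)

circle eqns → linear via eq_j − eq_1; set c_j = A_j·A_j − L_j²
c_1 = 16.0000+0.0000−16.2500 = -0.2500
8.0000·x − 12.0000·y = c_1−c_2 = -12.0000
8.0000·x + 0.0000·y = c_1−c_3 = 36.0000
solve first two rows → x=4.5000, y=4.0000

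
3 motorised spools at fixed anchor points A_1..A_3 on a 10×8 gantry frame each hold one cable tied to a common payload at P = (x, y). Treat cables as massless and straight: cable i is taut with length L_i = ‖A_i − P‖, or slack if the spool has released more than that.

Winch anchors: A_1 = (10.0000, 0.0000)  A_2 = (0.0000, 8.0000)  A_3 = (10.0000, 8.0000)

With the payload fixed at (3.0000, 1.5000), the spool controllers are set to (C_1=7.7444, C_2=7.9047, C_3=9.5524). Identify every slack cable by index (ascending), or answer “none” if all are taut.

cable 1: L_1 = ‖A_1−P‖ = 7.1589;  C_1 = 7.7444 → slack
cable 2: L_2 = ‖A_2−P‖ = 7.1589;  C_2 = 7.9047 → slack
cable 3: L_3 = ‖A_3−P‖ = 9.5525;  C_3 = 9.5524 → taut

1, 2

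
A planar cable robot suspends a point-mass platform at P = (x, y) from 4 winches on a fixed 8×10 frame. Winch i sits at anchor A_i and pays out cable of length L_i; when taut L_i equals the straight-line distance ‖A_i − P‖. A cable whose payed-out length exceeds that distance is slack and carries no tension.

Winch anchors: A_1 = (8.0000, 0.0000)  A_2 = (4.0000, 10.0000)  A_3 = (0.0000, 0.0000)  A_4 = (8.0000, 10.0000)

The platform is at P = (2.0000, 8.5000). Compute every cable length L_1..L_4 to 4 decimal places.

(10.4043, 2.5000, 8.7321, 6.1847)

L_1 = √((8.0000−2.0000)² + (0.0000−8.5000)²) = 10.4043
L_2 = √((4.0000−2.0000)² + (10.0000−8.5000)²) = 2.5000
L_3 = √((0.0000−2.0000)² + (0.0000−8.5000)²) = 8.7321
L_4 = √((8.0000−2.0000)² + (10.0000−8.5000)²) = 6.1847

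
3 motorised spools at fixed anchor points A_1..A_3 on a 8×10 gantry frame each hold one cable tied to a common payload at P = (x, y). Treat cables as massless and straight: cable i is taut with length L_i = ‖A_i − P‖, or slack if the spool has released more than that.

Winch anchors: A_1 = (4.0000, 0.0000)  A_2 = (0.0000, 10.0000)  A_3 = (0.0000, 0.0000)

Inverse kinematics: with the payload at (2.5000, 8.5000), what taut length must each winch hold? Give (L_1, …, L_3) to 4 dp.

cable 1: Δx=1.5000, Δy=-8.5000; L_1 = √(Δx²+Δy²) = 8.6313
cable 2: Δx=-2.5000, Δy=1.5000; L_2 = √(Δx²+Δy²) = 2.9155
cable 3: Δx=-2.5000, Δy=-8.5000; L_3 = √(Δx²+Δy²) = 8.8600

(8.6313, 2.9155, 8.8600)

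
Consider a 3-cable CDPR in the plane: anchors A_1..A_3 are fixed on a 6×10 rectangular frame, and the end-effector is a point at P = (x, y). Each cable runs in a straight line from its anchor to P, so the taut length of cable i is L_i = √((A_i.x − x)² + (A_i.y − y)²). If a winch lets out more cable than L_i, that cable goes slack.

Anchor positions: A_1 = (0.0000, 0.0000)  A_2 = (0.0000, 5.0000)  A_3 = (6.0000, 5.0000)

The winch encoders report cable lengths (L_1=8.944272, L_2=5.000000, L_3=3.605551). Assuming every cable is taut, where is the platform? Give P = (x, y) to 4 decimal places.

(4.0000, 8.0000)

each cable: (A_i−P)·(A_i−P) = L_i²; let c_i = ‖A_i‖²−L_i²
c_1 = 0.0000+0.0000−80.0000 = -80.0000
row 1: 0.0000x − 10.0000y = -80.0000  (c_2=0.0000)
row 2: -12.0000x − 10.0000y = -128.0000  (c_3=48.0000)
Cramer on rows 1–2 → x = 4.0000, y = 8.0000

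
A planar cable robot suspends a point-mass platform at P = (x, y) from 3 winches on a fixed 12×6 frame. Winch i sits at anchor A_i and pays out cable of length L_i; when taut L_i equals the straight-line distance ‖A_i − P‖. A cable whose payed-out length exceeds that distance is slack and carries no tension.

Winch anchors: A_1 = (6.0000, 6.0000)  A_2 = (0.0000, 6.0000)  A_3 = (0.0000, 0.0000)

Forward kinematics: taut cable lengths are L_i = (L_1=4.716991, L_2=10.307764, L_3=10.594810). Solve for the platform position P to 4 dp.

each cable: (A_i−P)·(A_i−P) = L_i²; let k_i = ‖A_i‖²−L_i²
k_1 = 36.0000+36.0000−22.2500 = 49.7500
row 1: 12.0000x + 0.0000y = 120.0000  (k_2=-70.2500)
row 2: 12.0000x + 12.0000y = 162.0000  (k_3=-112.2500)
Cramer on rows 1–2 → x = 10.0000, y = 3.5000

(10.0000, 3.5000)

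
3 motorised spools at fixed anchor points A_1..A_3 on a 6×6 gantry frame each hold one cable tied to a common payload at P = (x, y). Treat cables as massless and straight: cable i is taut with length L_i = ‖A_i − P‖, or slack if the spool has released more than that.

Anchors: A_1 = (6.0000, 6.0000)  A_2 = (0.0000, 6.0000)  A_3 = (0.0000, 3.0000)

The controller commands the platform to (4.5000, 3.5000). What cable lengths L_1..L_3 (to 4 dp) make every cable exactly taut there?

(2.9155, 5.1478, 4.5277)

L_1 = √((6.0000−4.5000)² + (6.0000−3.5000)²) = 2.9155
L_2 = √((0.0000−4.5000)² + (6.0000−3.5000)²) = 5.1478
L_3 = √((0.0000−4.5000)² + (3.0000−3.5000)²) = 4.5277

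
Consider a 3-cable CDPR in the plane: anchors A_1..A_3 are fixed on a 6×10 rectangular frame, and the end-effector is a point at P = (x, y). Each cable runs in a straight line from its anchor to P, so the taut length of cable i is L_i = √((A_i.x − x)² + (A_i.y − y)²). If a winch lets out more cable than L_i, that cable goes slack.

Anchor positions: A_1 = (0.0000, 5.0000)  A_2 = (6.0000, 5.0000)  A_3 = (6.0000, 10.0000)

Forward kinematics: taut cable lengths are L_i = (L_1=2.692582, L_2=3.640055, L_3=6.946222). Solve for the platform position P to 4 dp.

circle eqns → linear via eq_j − eq_1; set k_j = A_j·A_j − L_j²
k_1 = 0.0000+25.0000−7.2500 = 17.7500
-12.0000·x + 0.0000·y = k_1−k_2 = -30.0000
-12.0000·x − 10.0000·y = k_1−k_3 = -70.0000
solve first two rows → x=2.5000, y=4.0000

(2.5000, 4.0000)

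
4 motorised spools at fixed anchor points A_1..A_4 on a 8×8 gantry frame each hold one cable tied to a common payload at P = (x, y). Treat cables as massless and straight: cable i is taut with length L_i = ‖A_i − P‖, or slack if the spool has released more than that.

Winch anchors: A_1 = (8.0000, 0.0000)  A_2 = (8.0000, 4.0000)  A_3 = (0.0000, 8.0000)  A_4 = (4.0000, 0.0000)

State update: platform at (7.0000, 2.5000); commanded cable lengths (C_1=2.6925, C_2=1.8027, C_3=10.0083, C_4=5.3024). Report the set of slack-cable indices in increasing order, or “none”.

cable 1: √((1.0000)²+(-2.5000)²)=2.6926, C_1=2.6925: taut
cable 2: √((1.0000)²+(1.5000)²)=1.8028, C_2=1.8027: taut
cable 3: √((-7.0000)²+(5.5000)²)=8.9022, C_3=10.0083: slack
cable 4: √((-3.0000)²+(-2.5000)²)=3.9051, C_4=5.3024: slack

3, 4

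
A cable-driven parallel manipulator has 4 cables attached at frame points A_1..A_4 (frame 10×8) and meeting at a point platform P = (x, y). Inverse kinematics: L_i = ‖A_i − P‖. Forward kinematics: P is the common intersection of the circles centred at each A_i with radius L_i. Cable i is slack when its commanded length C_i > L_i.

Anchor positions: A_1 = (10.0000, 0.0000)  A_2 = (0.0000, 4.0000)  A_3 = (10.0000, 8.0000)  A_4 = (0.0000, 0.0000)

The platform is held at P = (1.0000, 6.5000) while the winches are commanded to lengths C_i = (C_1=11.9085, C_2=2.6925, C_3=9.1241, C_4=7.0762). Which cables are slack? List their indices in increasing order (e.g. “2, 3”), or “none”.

1, 4

cable 1: √((9.0000)²+(-6.5000)²)=11.1018, C_1=11.9085: slack
cable 2: √((-1.0000)²+(-2.5000)²)=2.6926, C_2=2.6925: taut
cable 3: √((9.0000)²+(1.5000)²)=9.1241, C_3=9.1241: taut
cable 4: √((-1.0000)²+(-6.5000)²)=6.5765, C_4=7.0762: slack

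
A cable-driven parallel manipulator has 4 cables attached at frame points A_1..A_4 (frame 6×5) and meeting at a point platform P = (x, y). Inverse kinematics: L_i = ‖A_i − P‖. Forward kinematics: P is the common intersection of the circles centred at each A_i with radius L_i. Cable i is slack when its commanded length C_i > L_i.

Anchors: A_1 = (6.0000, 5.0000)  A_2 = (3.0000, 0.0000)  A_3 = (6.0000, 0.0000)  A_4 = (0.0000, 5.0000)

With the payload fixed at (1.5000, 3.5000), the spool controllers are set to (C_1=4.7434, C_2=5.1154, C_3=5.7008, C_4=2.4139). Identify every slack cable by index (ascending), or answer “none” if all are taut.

cable 1: √((4.5000)²+(1.5000)²)=4.7434, C_1=4.7434: taut
cable 2: √((1.5000)²+(-3.5000)²)=3.8079, C_2=5.1154: slack
cable 3: √((4.5000)²+(-3.5000)²)=5.7009, C_3=5.7008: taut
cable 4: √((-1.5000)²+(1.5000)²)=2.1213, C_4=2.4139: slack

2, 4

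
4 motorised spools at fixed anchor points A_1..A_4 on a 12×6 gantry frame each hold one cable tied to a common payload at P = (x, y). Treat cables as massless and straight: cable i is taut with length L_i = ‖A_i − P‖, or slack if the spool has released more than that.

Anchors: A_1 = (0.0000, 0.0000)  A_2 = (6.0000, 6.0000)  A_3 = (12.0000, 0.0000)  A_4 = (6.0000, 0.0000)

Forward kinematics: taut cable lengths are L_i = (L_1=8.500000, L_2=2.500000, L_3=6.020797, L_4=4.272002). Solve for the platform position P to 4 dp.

(7.5000, 4.0000)

expand ‖A_i−P‖²=L_i² and subtract eq 1 (q_i ≔ ‖A_i‖²−L_i²)
q_1 = 0.0000+0.0000−72.2500 = -72.2500
eq1−eq2 → [-12.0000  -12.0000]·P = -138.0000
eq1−eq3 → [-24.0000  0.0000]·P = -180.0000
eq1−eq4 → [-12.0000  0.0000]·P = -90.0000
2×2 solve → P = (7.5000, 4.0000)
check cable 4: ‖A_4−P‖² = 18.2500 ≈ L_4² = 18.2500 ✓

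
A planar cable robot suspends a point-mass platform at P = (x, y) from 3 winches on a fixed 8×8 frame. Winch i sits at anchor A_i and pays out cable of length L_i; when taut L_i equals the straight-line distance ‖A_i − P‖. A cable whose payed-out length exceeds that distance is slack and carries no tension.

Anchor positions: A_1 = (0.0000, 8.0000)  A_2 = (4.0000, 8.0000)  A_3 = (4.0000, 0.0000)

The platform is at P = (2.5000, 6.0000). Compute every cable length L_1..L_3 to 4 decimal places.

L_1 = √((0.0000−2.5000)² + (8.0000−6.0000)²) = 3.2016
L_2 = √((4.0000−2.5000)² + (8.0000−6.0000)²) = 2.5000
L_3 = √((4.0000−2.5000)² + (0.0000−6.0000)²) = 6.1847

(3.2016, 2.5000, 6.1847)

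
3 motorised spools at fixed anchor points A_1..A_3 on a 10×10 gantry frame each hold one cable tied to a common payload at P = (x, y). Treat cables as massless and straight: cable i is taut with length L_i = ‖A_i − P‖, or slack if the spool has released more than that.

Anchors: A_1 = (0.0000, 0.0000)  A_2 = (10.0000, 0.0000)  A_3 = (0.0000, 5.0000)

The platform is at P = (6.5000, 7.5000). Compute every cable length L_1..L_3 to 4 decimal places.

L_1: Δ = A_1−P = (-6.5000, -7.5000) → ‖Δ‖ = √98.5000 = 9.9247
L_2: Δ = A_2−P = (3.5000, -7.5000) → ‖Δ‖ = √68.5000 = 8.2765
L_3: Δ = A_3−P = (-6.5000, -2.5000) → ‖Δ‖ = √48.5000 = 6.9642

(9.9247, 8.2765, 6.9642)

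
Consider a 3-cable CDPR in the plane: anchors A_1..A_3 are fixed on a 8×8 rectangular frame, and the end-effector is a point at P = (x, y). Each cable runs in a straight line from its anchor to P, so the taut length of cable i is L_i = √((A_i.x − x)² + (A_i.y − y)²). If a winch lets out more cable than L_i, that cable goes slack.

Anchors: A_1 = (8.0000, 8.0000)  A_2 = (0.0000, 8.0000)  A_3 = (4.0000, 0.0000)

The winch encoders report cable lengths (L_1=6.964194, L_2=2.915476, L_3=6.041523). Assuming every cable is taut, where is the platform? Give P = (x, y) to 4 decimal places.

expand ‖A_i−P‖²=L_i² and subtract eq 1 (c_i ≔ ‖A_i‖²−L_i²)
c_1 = 64.0000+64.0000−48.5000 = 79.5000
eq1−eq2 → [16.0000  0.0000]·P = 24.0000
eq1−eq3 → [8.0000  16.0000]·P = 100.0000
2×2 solve → P = (1.5000, 5.5000)

(1.5000, 5.5000)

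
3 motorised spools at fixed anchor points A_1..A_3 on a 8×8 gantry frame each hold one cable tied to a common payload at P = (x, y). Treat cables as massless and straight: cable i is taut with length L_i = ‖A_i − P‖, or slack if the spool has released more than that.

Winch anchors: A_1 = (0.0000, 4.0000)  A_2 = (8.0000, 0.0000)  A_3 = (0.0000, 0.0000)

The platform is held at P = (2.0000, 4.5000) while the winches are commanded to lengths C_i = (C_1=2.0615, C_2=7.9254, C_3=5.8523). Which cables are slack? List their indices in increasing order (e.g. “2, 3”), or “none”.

cable 1: √((-2.0000)²+(-0.5000)²)=2.0616, C_1=2.0615: taut
cable 2: √((6.0000)²+(-4.5000)²)=7.5000, C_2=7.9254: slack
cable 3: √((-2.0000)²+(-4.5000)²)=4.9244, C_3=5.8523: slack

2, 3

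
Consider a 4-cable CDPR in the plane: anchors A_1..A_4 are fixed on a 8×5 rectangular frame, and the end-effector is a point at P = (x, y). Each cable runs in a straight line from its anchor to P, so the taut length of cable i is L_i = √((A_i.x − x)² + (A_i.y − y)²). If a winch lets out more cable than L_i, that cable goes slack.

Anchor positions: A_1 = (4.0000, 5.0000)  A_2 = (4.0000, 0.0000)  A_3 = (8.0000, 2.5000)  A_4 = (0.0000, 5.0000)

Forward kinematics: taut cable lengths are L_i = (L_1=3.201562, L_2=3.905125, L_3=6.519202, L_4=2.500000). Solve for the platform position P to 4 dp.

(1.5000, 3.0000)

expand ‖A_i−P‖²=L_i² and subtract eq 1 (q_i ≔ ‖A_i‖²−L_i²)
q_1 = 16.0000+25.0000−10.2500 = 30.7500
eq1−eq2 → [0.0000  10.0000]·P = 30.0000
eq1−eq3 → [-8.0000  5.0000]·P = 3.0000
eq1−eq4 → [8.0000  0.0000]·P = 12.0000
2×2 solve → P = (1.5000, 3.0000)
check cable 4: ‖A_4−P‖² = 6.2500 ≈ L_4² = 6.2500 ✓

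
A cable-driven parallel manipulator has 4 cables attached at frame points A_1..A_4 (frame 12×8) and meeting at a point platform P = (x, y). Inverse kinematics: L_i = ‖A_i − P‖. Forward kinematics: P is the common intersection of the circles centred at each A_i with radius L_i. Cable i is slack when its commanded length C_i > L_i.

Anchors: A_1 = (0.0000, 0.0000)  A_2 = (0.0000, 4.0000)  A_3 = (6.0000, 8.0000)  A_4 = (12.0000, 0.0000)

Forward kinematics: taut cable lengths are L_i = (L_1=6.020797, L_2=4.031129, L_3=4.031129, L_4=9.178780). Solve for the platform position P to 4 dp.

expand ‖A_i−P‖²=L_i² and subtract eq 1 (q_i ≔ ‖A_i‖²−L_i²)
q_1 = 0.0000+0.0000−36.2500 = -36.2500
eq1−eq2 → [0.0000  -8.0000]·P = -36.0000
eq1−eq3 → [-12.0000  -16.0000]·P = -120.0000
eq1−eq4 → [-24.0000  0.0000]·P = -96.0000
2×2 solve → P = (4.0000, 4.5000)
check cable 4: ‖A_4−P‖² = 84.2500 ≈ L_4² = 84.2500 ✓

(4.0000, 4.5000)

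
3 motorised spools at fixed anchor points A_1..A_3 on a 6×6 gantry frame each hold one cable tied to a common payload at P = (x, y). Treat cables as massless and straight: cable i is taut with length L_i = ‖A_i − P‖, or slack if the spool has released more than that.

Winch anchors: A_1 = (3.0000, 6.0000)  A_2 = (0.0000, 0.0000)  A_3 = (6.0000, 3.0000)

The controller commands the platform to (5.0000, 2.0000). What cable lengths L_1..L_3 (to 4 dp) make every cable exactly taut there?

(4.4721, 5.3852, 1.4142)

L_1 = √((3.0000−5.0000)² + (6.0000−2.0000)²) = 4.4721
L_2 = √((0.0000−5.0000)² + (0.0000−2.0000)²) = 5.3852
L_3 = √((6.0000−5.0000)² + (3.0000−2.0000)²) = 1.4142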